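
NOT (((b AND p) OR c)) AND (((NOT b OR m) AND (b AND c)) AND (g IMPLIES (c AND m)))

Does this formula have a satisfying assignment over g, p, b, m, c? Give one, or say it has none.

Unsatisfiable

Case c = True: the conjunct NOT (((b AND p) OR c)) becomes NOT (((b AND p) OR True)) = False.
Case c = False: the conjunct c is False.
Both cases fail — unsatisfiable.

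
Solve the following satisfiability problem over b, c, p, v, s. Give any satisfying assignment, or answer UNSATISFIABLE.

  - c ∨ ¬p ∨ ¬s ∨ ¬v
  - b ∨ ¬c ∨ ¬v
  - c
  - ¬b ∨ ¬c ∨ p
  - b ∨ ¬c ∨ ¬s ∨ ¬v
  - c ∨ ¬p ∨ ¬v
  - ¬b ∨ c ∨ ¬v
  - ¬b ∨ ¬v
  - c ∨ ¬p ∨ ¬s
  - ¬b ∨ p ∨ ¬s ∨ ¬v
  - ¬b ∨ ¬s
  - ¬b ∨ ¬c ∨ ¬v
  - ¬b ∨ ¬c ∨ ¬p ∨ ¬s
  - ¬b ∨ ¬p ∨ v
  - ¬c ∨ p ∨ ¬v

b = False; c = True; p = True; v = False; s = False

Unit clause (c) forces c = True.
Set b = False.
  then (b ∨ ¬c ∨ ¬v) forces v = False.
Set p = True.
Set s = False.
All clauses satisfied.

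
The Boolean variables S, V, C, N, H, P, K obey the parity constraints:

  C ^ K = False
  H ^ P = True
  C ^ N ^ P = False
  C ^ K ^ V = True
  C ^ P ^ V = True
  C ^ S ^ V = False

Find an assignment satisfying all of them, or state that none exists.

S=F; V=T; C=T; N=F; H=F; P=T; K=T

C ^ K = T ^ T = False ✓
H ^ P = F ^ T = True ✓
C ^ N ^ P = T ^ F ^ T = False ✓
C ^ K ^ V = T ^ T ^ T = True ✓
C ^ P ^ V = T ^ T ^ T = True ✓
C ^ S ^ V = T ^ F ^ T = False ✓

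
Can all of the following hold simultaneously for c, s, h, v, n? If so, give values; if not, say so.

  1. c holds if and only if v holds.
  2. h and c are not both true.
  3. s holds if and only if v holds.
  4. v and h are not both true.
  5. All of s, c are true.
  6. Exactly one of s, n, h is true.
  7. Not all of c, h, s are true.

c = True, s = True, h = False, v = True, n = False

  (1) c=T, v=T — same ✓
  (2) h=F, c=T — not both ✓
  (3) s=T, v=T — same ✓
  (4) v=T, h=F — not both ✓
  (5) {s, c}: all 2 true ✓
  (6) {s, n, h}: 1 true — exactly one ✓
  (7) {c, h, s}: 2/3 true — not all ✓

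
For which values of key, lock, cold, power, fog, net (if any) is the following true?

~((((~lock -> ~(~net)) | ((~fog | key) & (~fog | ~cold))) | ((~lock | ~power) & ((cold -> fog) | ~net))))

Case fog = True: the formula simplifies to ~((((~lock -> ~(~net)) | (key & ~cold)) | (~lock | ~power))).
  lock = True: this becomes ~((True | ~power)) = False.
  lock = False: this becomes ~(((~(~net) | (key & ~cold)) | True)) = False.
Case fog = False: the formula becomes ~((True | ((~lock | ~power) & (~cold | ~net)))) = False.
Both cases fail — unsatisfiable.

Unsatisfiable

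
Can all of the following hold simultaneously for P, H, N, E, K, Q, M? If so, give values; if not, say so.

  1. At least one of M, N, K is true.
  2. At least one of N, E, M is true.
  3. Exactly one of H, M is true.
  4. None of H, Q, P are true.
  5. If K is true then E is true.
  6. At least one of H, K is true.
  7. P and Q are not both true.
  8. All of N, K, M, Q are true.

Unsatisfiable — no assignment works.

Case Q = True:
  Constraint (4) is violated (Q=T) — contradiction.
Case Q = False:
  Constraint (8) is violated (Q=F) — contradiction.
Both cases fail — unsatisfiable.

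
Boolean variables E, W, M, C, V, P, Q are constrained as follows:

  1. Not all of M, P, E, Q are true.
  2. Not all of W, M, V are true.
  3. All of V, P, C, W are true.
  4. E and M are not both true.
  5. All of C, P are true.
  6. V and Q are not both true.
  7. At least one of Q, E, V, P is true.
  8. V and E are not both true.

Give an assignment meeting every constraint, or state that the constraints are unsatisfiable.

E = False, W = True, M = False, C = True, V = True, P = True, Q = False

  (1) {M, P, E, Q}: 1/4 true — not all ✓
  (2) {W, M, V}: 2/3 true — not all ✓
  (3) {V, P, C, W}: all 4 true ✓
  (4) E=F, M=F — not both ✓
  (5) {C, P}: all 2 true ✓
  (6) V=T, Q=F — not both ✓
  (7) {Q, E, V, P}: 2 true — at least one ✓
  (8) V=T, E=F — not both ✓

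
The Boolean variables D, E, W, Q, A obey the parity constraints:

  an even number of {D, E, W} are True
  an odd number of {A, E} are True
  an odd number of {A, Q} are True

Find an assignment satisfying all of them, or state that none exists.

D = True; E = True; W = False; Q = True; A = False

{D, E, W}: 2 true → even ✓
{A, E}: 1 true → odd ✓
{A, Q}: 1 true → odd ✓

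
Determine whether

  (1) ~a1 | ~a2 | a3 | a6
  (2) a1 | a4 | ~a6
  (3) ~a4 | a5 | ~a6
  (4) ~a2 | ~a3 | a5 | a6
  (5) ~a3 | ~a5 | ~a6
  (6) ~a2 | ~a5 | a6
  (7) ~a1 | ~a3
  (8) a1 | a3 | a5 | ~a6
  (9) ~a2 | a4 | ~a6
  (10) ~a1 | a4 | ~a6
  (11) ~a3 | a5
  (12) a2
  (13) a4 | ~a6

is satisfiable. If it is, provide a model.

a1 = False, a2 = True, a3 = False, a4 = False, a5 = False, a6 = False

Unit clause (a2) forces a2 = True.
Set a1 = False.
Try a3 = True:
  (~a3 | a5) forces a5 = True.
  (~a3 | ~a5 | ~a6) forces a6 = False.
  clause (~a2 | ~a5 | a6) is falsified — backtrack.
So a3 = False.
Set a4 = False.
  then (a1 | a4 | ~a6) forces a6 = False.
  then (~a2 | ~a5 | a6) forces a5 = False.
All clauses satisfied.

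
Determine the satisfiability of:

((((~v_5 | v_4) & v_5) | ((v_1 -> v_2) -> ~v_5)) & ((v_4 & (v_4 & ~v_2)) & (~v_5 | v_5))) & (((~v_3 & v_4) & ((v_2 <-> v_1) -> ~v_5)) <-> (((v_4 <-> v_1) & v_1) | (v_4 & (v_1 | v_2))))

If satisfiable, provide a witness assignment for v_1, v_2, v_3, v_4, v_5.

v_1: False; v_2: False; v_3: False; v_4: True; v_5: True

  (((~v_5 | v_4) & v_5) | ((v_1 -> v_2) -> ~v_5)) & ((v_4 & (v_4 & ~v_2)) & (~v_5 | v_5)) = True
    ((~v_5 | v_4) & v_5) | ((v_1 -> v_2) -> ~v_5) = True
      (~v_5 | v_4) & v_5 = True
        ~v_5 | v_4 = True
          ~v_5 = False
      (v_1 -> v_2) -> ~v_5 = False
        v_1 -> v_2 = True
        ~v_5 = False
    (v_4 & (v_4 & ~v_2)) & (~v_5 | v_5) = True
      v_4 & (v_4 & ~v_2) = True
        v_4 & ~v_2 = True
          ~v_2 = True
      ~v_5 | v_5 = True
        ~v_5 = False
  ((~v_3 & v_4) & ((v_2 <-> v_1) -> ~v_5)) <-> (((v_4 <-> v_1) & v_1) | (v_4 & (v_1 | v_2))) = True
    (~v_3 & v_4) & ((v_2 <-> v_1) -> ~v_5) = False
      ~v_3 & v_4 = True
        ~v_3 = True
      (v_2 <-> v_1) -> ~v_5 = False
        v_2 <-> v_1 = True
        ~v_5 = False
    ((v_4 <-> v_1) & v_1) | (v_4 & (v_1 | v_2)) = False
      (v_4 <-> v_1) & v_1 = False
        v_4 <-> v_1 = False
      v_4 & (v_1 | v_2) = False
        v_1 | v_2 = False
Both conjuncts True, so the formula holds.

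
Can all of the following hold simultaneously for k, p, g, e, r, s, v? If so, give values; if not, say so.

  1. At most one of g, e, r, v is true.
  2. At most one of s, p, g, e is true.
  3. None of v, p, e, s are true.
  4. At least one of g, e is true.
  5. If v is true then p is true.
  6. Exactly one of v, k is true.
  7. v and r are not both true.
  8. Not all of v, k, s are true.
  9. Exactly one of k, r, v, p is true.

k = True, p = False, g = True, e = False, r = False, s = False, v = False

  (1) {g, e, r, v}: 1 true — at most one ✓
  (2) {s, p, g, e}: 1 true — at most one ✓
  (3) {v, p, e, s}: 0 true — none ✓
  (4) {g, e}: 1 true — at least one ✓
  (5) v=F ⇒ p: vacuous ✓
  (6) {v, k}: 1 true — exactly one ✓
  (7) v=F, r=F — not both ✓
  (8) {v, k, s}: 1/3 true — not all ✓
  (9) {k, r, v, p}: 1 true — exactly one ✓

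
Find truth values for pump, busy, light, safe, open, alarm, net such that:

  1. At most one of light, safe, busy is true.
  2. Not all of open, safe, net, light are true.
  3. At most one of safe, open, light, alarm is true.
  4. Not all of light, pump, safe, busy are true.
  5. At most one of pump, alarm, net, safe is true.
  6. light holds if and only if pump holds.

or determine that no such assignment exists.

pump = False; busy = False; light = False; safe = False; open = False; alarm = True; net = False

  (1) {light, safe, busy}: 0 true — at most one ✓
  (2) {open, safe, net, light}: 0/4 true — not all ✓
  (3) {safe, open, light, alarm}: 1 true — at most one ✓
  (4) {light, pump, safe, busy}: 0/4 true — not all ✓
  (5) {pump, alarm, net, safe}: 1 true — at most one ✓
  (6) light=F, pump=F — same ✓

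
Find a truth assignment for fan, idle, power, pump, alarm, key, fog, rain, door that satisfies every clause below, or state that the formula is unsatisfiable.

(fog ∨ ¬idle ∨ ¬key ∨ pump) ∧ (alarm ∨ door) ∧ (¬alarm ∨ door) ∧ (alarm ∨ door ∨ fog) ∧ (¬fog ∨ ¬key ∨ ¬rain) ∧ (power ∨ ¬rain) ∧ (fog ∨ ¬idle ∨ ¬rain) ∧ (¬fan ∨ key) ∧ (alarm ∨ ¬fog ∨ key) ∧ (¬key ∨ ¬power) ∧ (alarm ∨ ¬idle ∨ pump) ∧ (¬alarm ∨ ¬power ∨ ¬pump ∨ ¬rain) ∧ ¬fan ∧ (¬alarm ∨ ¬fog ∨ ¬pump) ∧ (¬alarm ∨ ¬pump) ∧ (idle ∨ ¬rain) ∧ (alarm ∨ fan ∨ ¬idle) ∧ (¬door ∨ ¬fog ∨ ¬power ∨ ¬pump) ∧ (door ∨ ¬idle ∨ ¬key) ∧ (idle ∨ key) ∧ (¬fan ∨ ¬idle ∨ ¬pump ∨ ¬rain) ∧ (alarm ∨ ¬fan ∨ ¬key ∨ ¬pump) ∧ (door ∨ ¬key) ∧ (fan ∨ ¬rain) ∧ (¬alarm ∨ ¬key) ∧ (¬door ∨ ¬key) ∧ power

fan = False, idle = True, power = True, pump = False, alarm = True, key = False, fog = False, rain = False, door = True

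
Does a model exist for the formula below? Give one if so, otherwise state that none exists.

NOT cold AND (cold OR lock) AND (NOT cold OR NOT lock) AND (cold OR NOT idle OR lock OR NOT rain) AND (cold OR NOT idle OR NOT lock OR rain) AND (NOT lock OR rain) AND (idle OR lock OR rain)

Unit clause (NOT cold) forces cold = False.
In (cold OR lock) only lock is left, so lock = True.
In (NOT lock OR rain) only rain is left, so rain = True.
Set idle = False.
Check each clause:
  (NOT cold): NOT cold holds.
  (cold OR lock): lock holds.
  (NOT cold OR NOT lock): NOT cold holds.
  (cold OR NOT idle OR lock OR NOT rain): NOT idle holds.
  (cold OR NOT idle OR NOT lock OR rain): NOT idle holds.
  (NOT lock OR rain): rain holds.
  (idle OR lock OR rain): lock holds.
All clauses satisfied.

lock = True, rain = True, idle = False, cold = False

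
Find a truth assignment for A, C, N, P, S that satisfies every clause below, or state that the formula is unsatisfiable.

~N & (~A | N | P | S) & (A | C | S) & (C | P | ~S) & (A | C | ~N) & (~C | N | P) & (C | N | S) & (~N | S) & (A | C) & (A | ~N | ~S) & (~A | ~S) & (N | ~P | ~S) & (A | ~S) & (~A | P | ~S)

Unit clause (~N) forces N = False.
Set A = True.
  then (~A | ~S) forces S = False.
  then (~A | N | P | S) forces P = True.
  then (C | N | S) forces C = True.
All clauses satisfied.

A: True; C: True; N: False; P: True; S: False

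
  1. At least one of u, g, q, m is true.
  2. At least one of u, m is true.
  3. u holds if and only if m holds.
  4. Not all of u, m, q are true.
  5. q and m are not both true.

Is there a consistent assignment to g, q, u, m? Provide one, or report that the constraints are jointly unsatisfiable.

g: False; q: False; u: True; m: True

  (1) {u, g, q, m}: 2 true — at least one ✓
  (2) {u, m}: 2 true — at least one ✓
  (3) u=T, m=T — same ✓
  (4) {u, m, q}: 2/3 true — not all ✓
  (5) q=F, m=T — not both ✓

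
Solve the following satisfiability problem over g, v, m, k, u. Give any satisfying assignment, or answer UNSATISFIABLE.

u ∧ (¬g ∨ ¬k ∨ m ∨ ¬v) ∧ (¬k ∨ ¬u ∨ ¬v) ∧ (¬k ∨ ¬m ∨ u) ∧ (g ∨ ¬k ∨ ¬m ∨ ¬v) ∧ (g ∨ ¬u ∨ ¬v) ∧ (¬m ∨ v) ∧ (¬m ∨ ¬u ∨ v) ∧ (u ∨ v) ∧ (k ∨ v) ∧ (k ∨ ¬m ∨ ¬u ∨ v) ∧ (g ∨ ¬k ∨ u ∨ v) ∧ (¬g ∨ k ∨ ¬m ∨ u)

Unit clause (u) forces u = True.
Set g = False.
  then (g ∨ ¬u ∨ ¬v) forces v = False.
  then (¬m ∨ v) forces m = False.
  then (k ∨ v) forces k = True.
All clauses satisfied.

g=F; v=F; m=F; k=T; u=T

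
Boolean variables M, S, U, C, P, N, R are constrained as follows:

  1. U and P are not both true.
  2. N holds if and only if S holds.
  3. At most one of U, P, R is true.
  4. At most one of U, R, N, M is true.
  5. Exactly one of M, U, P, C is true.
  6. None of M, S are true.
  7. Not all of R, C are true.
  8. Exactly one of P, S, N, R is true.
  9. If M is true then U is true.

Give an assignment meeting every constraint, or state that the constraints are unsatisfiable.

M: False, S: False, U: False, C: False, P: True, N: False, R: False

  (1) U=F, P=T — not both ✓
  (2) N=F, S=F — same ✓
  (3) {U, P, R}: 1 true — at most one ✓
  (4) {U, R, N, M}: 0 true — at most one ✓
  (5) {M, U, P, C}: 1 true — exactly one ✓
  (6) {M, S}: 0 true — none ✓
  (7) {R, C}: 0/2 true — not all ✓
  (8) {P, S, N, R}: 1 true — exactly one ✓
  (9) M=F ⇒ U: vacuous ✓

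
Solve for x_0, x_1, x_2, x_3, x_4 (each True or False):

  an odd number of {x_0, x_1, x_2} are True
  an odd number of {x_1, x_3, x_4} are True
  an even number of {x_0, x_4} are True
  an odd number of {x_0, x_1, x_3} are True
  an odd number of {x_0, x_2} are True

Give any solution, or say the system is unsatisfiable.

x_0 = True; x_1 = False; x_2 = False; x_3 = False; x_4 = True

{x_0, x_1, x_2}: 1 true → odd ✓
{x_1, x_3, x_4}: 1 true → odd ✓
{x_0, x_4}: 2 true → even ✓
{x_0, x_1, x_3}: 1 true → odd ✓
{x_0, x_2}: 1 true → odd ✓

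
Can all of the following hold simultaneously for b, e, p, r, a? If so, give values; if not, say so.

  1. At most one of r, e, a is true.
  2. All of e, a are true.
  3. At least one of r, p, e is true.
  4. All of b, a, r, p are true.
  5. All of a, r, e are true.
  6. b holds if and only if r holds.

Case e = True:
  (1) with e=T forces r = False.
  Constraint (4) is violated (r=F) — contradiction.
Case e = False:
  Constraint (2) is violated (e=F) — contradiction.
Both cases fail — unsatisfiable.

Unsatisfiable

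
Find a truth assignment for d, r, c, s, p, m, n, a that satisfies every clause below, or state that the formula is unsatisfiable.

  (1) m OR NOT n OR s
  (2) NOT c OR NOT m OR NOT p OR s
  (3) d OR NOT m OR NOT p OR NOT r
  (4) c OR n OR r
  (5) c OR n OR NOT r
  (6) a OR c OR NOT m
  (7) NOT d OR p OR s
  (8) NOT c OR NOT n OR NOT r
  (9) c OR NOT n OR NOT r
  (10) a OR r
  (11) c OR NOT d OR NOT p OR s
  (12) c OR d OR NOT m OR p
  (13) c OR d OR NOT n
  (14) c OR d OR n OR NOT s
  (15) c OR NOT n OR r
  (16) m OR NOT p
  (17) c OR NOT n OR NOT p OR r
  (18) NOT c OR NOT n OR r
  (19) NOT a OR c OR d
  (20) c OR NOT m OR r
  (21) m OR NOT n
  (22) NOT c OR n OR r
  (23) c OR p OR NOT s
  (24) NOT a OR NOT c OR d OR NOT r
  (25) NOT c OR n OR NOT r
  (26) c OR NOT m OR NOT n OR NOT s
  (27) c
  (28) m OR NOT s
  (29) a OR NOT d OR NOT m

Unsatisfiable — no assignment works.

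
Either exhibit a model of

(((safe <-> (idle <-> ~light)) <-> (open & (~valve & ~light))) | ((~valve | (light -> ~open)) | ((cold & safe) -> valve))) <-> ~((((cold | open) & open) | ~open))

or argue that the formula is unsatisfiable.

Unsatisfiable — no assignment works.

Case valve = True: the formula simplifies to ~((((cold | open) & open) | ~open)).
  open = True: this becomes ~((True | False)) = False.
  open = False: this becomes ~((False | True)) = False.
Case valve = False: the formula simplifies to ~((((cold | open) & open) | ~open)).
  open = True: this becomes ~((True | False)) = False.
  open = False: this becomes ~((False | True)) = False.
Both cases fail — unsatisfiable.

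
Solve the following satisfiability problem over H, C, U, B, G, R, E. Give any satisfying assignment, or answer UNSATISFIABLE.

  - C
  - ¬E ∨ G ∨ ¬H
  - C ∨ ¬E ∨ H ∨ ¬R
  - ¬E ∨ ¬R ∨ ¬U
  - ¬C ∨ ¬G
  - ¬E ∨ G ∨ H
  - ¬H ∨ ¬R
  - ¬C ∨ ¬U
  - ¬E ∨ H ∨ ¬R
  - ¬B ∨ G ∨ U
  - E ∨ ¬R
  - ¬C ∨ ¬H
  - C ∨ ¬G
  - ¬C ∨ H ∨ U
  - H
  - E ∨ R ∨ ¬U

Unsatisfiable

Case H = True:
  (C) forces C = True.
  Clause (¬C ∨ ¬H) is falsified — contradiction.
Case H = False:
  Clause (H) is falsified — contradiction.
Both cases fail, so the formula is unsatisfiable.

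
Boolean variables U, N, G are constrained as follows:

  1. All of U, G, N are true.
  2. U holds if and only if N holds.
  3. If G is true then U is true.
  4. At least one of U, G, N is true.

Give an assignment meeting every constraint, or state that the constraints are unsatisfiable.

U: True, N: True, G: True

  (1) {U, G, N}: all 3 true ✓
  (2) U=T, N=T — same ✓
  (3) G=T ⇒ U: T ✓
  (4) {U, G, N}: 3 true — at least one ✓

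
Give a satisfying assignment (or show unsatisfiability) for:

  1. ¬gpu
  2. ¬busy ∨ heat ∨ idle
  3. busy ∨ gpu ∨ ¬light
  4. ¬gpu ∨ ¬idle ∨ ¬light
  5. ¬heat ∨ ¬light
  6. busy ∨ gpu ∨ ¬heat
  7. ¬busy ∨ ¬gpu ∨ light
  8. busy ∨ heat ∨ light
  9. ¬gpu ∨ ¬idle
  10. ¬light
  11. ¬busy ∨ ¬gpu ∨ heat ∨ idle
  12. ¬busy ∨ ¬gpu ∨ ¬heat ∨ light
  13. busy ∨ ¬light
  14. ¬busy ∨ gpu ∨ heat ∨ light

Unit clause (¬gpu) forces gpu = False.
Unit clause (¬light) forces light = False.
Set heat = True.
  then (busy ∨ gpu ∨ ¬heat) forces busy = True.
Set idle = False.
All clauses satisfied.

light: False, heat: True, busy: True, gpu: False, idle: False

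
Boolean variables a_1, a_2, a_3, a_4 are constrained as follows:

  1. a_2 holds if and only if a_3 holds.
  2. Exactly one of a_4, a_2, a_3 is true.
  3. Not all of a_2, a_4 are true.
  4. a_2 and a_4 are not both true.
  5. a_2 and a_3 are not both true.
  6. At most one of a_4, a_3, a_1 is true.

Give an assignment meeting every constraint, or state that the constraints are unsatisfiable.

a_1=F, a_2=F, a_3=F, a_4=T

  (1) a_2=F, a_3=F — same ✓
  (2) {a_4, a_2, a_3}: 1 true — exactly one ✓
  (3) {a_2, a_4}: 1/2 true — not all ✓
  (4) a_2=F, a_4=T — not both ✓
  (5) a_2=F, a_3=F — not both ✓
  (6) {a_4, a_3, a_1}: 1 true — at most one ✓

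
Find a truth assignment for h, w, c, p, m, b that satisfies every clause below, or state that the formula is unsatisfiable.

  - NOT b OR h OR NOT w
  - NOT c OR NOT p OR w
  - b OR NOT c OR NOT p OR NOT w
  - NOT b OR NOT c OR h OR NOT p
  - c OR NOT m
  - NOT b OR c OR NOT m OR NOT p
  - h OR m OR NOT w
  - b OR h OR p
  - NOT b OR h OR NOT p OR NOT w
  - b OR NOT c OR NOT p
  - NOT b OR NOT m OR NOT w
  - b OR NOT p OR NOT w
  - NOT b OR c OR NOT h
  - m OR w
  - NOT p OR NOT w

Set h = True.
Set w = False.
  then (m OR w) forces m = True.
  then (c OR NOT m) forces c = True.
  then (NOT c OR NOT p OR w) forces p = False.
Set b = True.
All clauses satisfied.

h: True, w: False, c: True, p: False, m: True, b: True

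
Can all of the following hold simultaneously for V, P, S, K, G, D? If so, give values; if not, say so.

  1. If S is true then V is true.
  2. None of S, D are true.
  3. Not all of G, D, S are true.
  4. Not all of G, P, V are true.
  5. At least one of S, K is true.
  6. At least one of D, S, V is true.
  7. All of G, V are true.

V=T, P=F, S=F, K=T, G=T, D=F

  (1) S=F ⇒ V: vacuous ✓
  (2) {S, D}: 0 true — none ✓
  (3) {G, D, S}: 1/3 true — not all ✓
  (4) {G, P, V}: 2/3 true — not all ✓
  (5) {S, K}: 1 true — at least one ✓
  (6) {D, S, V}: 1 true — at least one ✓
  (7) {G, V}: all 2 true ✓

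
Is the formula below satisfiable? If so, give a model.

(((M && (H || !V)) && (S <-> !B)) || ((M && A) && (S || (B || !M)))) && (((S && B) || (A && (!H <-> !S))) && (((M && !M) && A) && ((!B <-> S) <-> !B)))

Case M = True: the conjunct !M is False.
Case M = False: the conjunct ((M && (H || !V)) && (S <-> !B)) || ((M && A) && (S || (B || !M))) becomes (False && (S <-> !B)) || (False && True) = False.
Both cases fail — unsatisfiable.

The formula is unsatisfiable.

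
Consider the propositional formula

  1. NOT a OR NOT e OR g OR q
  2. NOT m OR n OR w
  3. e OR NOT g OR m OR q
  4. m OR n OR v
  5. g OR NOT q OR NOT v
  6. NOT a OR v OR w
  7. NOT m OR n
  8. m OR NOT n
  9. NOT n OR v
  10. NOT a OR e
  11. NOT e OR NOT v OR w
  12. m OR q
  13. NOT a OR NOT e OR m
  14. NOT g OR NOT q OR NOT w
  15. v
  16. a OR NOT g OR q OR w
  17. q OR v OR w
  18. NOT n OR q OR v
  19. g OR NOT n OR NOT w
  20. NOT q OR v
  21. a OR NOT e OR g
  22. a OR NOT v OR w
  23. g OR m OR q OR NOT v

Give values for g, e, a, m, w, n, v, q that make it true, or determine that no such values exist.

g = True, e = True, a = True, m = True, w = True, n = True, v = True, q = False

Unit clause (v) forces v = True.
Set g = True.
Set e = True.
  then (NOT e OR NOT v OR w) forces w = True.
  then (NOT g OR NOT q OR NOT w) forces q = False.
  then (m OR q) forces m = True.
  then (NOT m OR n) forces n = True.
Set a = True.
All clauses satisfied.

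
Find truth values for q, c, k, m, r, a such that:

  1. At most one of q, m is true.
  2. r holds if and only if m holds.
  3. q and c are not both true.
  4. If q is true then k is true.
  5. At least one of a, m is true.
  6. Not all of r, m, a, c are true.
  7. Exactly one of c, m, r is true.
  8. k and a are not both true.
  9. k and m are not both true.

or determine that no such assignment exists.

q = False, c = True, k = False, m = False, r = False, a = True

  (1) {q, m}: 0 true — at most one ✓
  (2) r=F, m=F — same ✓
  (3) q=F, c=T — not both ✓
  (4) q=F ⇒ k: vacuous ✓
  (5) {a, m}: 1 true — at least one ✓
  (6) {r, m, a, c}: 2/4 true — not all ✓
  (7) {c, m, r}: 1 true — exactly one ✓
  (8) k=F, a=T — not both ✓
  (9) k=F, m=F — not both ✓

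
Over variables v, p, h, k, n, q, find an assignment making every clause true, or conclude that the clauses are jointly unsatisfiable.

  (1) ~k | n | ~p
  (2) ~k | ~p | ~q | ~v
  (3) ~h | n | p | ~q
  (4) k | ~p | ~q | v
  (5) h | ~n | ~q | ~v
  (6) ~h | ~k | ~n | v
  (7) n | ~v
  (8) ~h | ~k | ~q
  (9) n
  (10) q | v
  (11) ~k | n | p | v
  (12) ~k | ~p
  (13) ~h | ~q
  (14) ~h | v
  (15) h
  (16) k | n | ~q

v=T, p=T, h=T, k=F, n=T, q=F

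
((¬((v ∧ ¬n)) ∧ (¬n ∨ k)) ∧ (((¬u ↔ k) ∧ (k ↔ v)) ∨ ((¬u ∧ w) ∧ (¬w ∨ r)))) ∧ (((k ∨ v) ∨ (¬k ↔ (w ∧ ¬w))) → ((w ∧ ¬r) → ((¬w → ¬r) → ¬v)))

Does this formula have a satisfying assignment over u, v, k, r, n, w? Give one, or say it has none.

u = False, v = True, k = True, r = True, n = True, w = True

  (¬((v ∧ ¬n)) ∧ (¬n ∨ k)) ∧ (((¬u ↔ k) ∧ (k ↔ v)) ∨ ((¬u ∧ w) ∧ (¬w ∨ r))) = True
    ¬((v ∧ ¬n)) ∧ (¬n ∨ k) = True
      ¬((v ∧ ¬n)) = True
        v ∧ ¬n = False
          ¬n = False
      ¬n ∨ k = True
        ¬n = False
    ((¬u ↔ k) ∧ (k ↔ v)) ∨ ((¬u ∧ w) ∧ (¬w ∨ r)) = True
      (¬u ↔ k) ∧ (k ↔ v) = True
        ¬u ↔ k = True
          ¬u = True
        k ↔ v = True
      (¬u ∧ w) ∧ (¬w ∨ r) = True
        ¬u ∧ w = True
          ¬u = True
        ¬w ∨ r = True
          ¬w = False
  ((k ∨ v) ∨ (¬k ↔ (w ∧ ¬w))) → ((w ∧ ¬r) → ((¬w → ¬r) → ¬v)) = True
    (k ∨ v) ∨ (¬k ↔ (w ∧ ¬w)) = True
      k ∨ v = True
      ¬k ↔ (w ∧ ¬w) = True
        ¬k = False
        w ∧ ¬w = False
          ¬w = False
    (w ∧ ¬r) → ((¬w → ¬r) → ¬v) = True
      w ∧ ¬r = False
        ¬r = False
      (¬w → ¬r) → ¬v = False
        ¬w → ¬r = True
          ¬w = False
          ¬r = False
        ¬v = False
Both conjuncts True, so the formula holds.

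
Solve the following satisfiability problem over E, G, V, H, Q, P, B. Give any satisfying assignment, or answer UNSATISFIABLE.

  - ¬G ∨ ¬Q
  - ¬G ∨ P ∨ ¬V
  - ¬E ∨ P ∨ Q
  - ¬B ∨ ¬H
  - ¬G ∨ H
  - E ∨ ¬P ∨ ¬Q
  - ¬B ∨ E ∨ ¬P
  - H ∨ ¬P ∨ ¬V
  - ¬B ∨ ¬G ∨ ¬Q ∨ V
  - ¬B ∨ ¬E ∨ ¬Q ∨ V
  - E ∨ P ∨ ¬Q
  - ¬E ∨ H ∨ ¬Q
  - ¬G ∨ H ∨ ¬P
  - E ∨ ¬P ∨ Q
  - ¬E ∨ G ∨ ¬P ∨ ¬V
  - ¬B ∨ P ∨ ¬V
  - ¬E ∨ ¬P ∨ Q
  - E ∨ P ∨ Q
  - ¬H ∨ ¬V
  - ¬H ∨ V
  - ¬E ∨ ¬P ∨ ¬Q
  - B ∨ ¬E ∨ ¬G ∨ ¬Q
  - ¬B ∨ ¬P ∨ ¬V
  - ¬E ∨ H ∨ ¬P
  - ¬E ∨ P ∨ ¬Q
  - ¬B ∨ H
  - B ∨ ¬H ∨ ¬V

The formula is unsatisfiable.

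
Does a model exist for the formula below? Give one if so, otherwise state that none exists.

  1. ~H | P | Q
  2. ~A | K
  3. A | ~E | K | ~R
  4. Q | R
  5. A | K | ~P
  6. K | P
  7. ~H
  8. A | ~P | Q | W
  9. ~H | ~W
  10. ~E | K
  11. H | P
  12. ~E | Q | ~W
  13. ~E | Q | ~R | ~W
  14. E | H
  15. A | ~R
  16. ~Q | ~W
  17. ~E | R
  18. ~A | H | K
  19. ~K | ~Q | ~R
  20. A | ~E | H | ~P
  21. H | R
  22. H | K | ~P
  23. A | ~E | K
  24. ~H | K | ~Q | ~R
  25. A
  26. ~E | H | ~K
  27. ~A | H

Unsatisfiable

Case A = True:
  (~A | K) forces K = True.
  (~H) forces H = False.
  Clause (~A | H) is falsified — contradiction.
Case A = False:
  Clause (A) is falsified — contradiction.
Both cases fail, so the formula is unsatisfiable.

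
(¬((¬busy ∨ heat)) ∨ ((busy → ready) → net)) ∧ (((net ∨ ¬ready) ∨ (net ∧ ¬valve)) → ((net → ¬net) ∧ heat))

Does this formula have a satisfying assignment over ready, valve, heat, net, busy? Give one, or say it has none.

ready=F; valve=F; heat=T; net=F; busy=T

  ¬((¬busy ∨ heat)) ∨ ((busy → ready) → net) = True
    ¬((¬busy ∨ heat)) = False
      ¬busy ∨ heat = True
        ¬busy = False
    (busy → ready) → net = True
      busy → ready = False
  ((net ∨ ¬ready) ∨ (net ∧ ¬valve)) → ((net → ¬net) ∧ heat) = True
    (net ∨ ¬ready) ∨ (net ∧ ¬valve) = True
      net ∨ ¬ready = True
        ¬ready = True
      net ∧ ¬valve = False
        ¬valve = True
    (net → ¬net) ∧ heat = True
      net → ¬net = True
        ¬net = True
Both conjuncts True, so the formula holds.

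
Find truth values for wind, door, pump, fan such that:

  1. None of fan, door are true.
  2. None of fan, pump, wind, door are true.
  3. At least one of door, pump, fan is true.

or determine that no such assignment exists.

Case door = True:
  Constraint (1) is violated (door=T) — contradiction.
Case door = False:
  (1) forces fan = False.
  (2) forces pump = False.
  Constraint (3) is violated (door=F, pump=F, fan=F) — contradiction.
Both cases fail — unsatisfiable.

The formula is unsatisfiable.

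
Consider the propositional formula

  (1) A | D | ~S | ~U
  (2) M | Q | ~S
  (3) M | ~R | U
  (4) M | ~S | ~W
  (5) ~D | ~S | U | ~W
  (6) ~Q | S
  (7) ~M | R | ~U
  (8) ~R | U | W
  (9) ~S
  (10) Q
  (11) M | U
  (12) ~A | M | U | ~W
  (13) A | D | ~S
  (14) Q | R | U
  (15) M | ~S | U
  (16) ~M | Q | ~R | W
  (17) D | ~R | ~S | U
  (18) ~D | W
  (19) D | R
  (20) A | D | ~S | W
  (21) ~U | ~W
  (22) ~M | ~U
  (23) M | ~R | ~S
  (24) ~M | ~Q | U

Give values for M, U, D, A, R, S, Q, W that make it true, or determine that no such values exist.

Unsatisfiable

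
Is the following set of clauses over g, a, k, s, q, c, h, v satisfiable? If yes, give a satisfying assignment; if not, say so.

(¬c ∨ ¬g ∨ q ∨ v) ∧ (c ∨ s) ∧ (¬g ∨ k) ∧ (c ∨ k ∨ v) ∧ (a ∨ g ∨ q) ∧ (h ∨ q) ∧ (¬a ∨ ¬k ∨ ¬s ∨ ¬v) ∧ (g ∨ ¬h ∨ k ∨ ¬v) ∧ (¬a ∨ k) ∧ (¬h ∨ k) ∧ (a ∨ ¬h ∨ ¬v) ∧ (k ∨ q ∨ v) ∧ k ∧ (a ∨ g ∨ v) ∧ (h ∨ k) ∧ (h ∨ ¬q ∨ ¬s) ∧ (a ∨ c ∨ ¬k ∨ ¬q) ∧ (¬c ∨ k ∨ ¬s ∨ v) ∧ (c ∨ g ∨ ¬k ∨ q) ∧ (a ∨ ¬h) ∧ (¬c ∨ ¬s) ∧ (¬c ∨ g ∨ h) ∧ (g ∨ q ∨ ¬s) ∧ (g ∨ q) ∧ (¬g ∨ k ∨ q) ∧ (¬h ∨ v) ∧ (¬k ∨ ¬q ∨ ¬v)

Unit clause (k) forces k = True.
Set g = True.
Set a = False.
  then (a ∨ ¬h) forces h = False.
  then (h ∨ q) forces q = True.
  then (h ∨ ¬q ∨ ¬s) forces s = False.
  then (a ∨ c ∨ ¬k ∨ ¬q) forces c = True.
  then (¬k ∨ ¬q ∨ ¬v) forces v = False.
All clauses satisfied.

g = True; a = False; k = True; s = False; q = True; c = True; h = False; v = False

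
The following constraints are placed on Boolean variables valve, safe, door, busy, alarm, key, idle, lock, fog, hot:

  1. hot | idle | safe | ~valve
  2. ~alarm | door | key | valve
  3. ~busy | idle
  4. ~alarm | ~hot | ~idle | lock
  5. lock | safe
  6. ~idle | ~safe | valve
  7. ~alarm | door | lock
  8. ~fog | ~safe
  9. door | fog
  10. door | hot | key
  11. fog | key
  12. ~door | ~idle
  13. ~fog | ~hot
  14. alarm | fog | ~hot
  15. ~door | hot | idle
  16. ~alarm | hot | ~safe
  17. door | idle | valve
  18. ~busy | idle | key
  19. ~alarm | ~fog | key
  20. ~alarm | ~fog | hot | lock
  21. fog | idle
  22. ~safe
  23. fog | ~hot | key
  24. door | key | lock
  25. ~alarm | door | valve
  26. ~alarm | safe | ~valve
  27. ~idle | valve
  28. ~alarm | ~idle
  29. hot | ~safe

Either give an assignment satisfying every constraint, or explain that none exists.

valve = True; safe = False; door = False; busy = False; alarm = False; key = True; idle = True; lock = True; fog = True; hot = False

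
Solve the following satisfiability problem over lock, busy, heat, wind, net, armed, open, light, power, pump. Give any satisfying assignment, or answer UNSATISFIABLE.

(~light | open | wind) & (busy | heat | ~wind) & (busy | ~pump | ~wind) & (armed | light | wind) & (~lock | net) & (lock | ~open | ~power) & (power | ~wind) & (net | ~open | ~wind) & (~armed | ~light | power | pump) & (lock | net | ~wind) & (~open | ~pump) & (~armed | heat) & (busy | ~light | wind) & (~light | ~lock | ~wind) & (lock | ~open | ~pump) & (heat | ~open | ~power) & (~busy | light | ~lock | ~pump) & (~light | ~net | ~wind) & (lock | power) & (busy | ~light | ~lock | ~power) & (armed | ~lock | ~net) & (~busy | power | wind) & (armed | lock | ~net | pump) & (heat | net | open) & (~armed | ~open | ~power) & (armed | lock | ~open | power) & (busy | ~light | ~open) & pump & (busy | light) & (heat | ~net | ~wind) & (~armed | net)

Unit clause (pump) forces pump = True.
In (~open | ~pump) only ~open is left, so open = False.
Set lock = False.
  then (lock | power) forces power = True.
Try busy = False:
  (busy | ~pump | ~wind) forces wind = False.
  (~light | open | wind) forces light = False.
  clause (busy | light) is falsified — backtrack.
So busy = True.
Set heat = True.
Set wind = False.
  then (~light | open | wind) forces light = False.
  then (armed | light | wind) forces armed = True.
  then (~armed | net) forces net = True.
All clauses satisfied.

lock = False, busy = True, heat = True, wind = False, net = True, armed = True, open = False, light = False, power = True, pump = True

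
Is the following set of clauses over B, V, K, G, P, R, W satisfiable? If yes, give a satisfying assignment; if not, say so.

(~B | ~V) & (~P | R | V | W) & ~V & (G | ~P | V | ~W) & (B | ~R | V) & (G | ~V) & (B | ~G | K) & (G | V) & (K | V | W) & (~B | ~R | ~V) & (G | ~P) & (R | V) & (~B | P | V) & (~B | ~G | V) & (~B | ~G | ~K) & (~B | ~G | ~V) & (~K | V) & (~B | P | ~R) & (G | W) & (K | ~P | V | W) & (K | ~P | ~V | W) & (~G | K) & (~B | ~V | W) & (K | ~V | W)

Case V = True:
  Clause (~V) is falsified — contradiction.
Case V = False:
  (G | V) forces G = True.
  (R | V) forces R = True.
  (B | ~R | V) forces B = True.
  Clause (~B | ~G | V) is falsified — contradiction.
Both cases fail, so the formula is unsatisfiable.

The formula is unsatisfiable.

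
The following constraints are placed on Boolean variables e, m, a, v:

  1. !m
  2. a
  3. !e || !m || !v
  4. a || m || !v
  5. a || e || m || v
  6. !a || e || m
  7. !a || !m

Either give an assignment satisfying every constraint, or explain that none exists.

Unit clause (!m) forces m = False.
Unit clause (a) forces a = True.
In (!a || e || m) only e is left, so e = True.
Set v = False.
All clauses satisfied.

e = True, m = False, a = True, v = False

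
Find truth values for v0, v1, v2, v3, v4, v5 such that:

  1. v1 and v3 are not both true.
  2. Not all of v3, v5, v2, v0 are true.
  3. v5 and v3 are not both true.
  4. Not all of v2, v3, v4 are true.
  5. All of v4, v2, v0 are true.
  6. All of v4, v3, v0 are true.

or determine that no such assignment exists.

Unsatisfiable — no assignment works.

Case v2 = True:
  (5) forces v4 = True.
  (4) with v2=T, v4=T forces v3 = False.
  Constraint (6) is violated (v3=F) — contradiction.
Case v2 = False:
  Constraint (5) is violated (v2=F) — contradiction.
Both cases fail — unsatisfiable.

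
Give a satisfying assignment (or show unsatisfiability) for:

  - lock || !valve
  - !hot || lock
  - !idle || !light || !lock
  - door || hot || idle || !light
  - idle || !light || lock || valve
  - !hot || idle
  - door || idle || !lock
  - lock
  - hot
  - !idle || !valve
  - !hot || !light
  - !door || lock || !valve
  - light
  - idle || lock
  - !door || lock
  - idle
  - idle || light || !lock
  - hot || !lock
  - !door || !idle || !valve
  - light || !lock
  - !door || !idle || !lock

Case idle = True:
  (lock) forces lock = True.
  (!idle || !light || !lock) forces light = False.
  Clause (light) is falsified — contradiction.
Case idle = False:
  Clause (idle) is falsified — contradiction.
Both cases fail, so the formula is unsatisfiable.

UNSATISFIABLE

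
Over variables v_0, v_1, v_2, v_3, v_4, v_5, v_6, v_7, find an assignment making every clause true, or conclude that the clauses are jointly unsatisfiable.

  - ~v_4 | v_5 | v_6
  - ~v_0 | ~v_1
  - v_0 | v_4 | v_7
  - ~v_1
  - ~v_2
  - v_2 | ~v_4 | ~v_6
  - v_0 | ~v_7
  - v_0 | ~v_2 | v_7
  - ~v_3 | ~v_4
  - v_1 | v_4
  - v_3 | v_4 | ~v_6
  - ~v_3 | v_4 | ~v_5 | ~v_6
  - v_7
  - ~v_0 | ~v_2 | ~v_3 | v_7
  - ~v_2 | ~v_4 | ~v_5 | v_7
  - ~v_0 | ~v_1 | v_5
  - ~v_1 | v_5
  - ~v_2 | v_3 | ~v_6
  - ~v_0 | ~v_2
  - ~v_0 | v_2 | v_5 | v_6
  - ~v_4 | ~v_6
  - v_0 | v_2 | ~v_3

v_0 = True; v_1 = False; v_2 = False; v_3 = False; v_4 = True; v_5 = True; v_6 = False; v_7 = True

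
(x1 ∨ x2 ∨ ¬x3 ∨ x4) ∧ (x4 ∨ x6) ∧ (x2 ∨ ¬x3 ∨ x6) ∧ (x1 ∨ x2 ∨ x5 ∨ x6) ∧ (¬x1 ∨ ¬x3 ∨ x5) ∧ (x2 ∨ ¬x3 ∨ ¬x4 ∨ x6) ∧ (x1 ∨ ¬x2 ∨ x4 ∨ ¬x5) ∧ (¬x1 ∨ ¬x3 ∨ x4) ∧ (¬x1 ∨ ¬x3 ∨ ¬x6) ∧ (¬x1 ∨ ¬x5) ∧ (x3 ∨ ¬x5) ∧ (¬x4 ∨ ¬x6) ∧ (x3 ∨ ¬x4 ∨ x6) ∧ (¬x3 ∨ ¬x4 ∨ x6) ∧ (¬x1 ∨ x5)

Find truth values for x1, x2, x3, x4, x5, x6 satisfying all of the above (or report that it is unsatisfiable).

x1=F, x2=T, x3=T, x4=F, x5=F, x6=T

Set x1 = False.
Set x2 = True.
Set x3 = True.
Try x4 = True:
  (¬x4 ∨ ¬x6) forces x6 = False.
  clause (¬x3 ∨ ¬x4 ∨ x6) is falsified — backtrack.
So x4 = False.
  then (x4 ∨ x6) forces x6 = True.
  then (x1 ∨ ¬x2 ∨ x4 ∨ ¬x5) forces x5 = False.
All clauses satisfied.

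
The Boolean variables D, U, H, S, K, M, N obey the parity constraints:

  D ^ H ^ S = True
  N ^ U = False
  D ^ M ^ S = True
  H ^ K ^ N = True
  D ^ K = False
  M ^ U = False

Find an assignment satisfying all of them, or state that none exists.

D=T, U=T, H=T, S=T, K=T, M=T, N=T

D ^ H ^ S = T ^ T ^ T = True ✓
N ^ U = T ^ T = False ✓
D ^ M ^ S = T ^ T ^ T = True ✓
H ^ K ^ N = T ^ T ^ T = True ✓
D ^ K = T ^ T = False ✓
M ^ U = T ^ T = False ✓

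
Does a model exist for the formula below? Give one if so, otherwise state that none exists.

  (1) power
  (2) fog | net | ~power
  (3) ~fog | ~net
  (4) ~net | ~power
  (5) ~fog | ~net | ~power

Unit clause (power) forces power = True.
In (~net | ~power) only ~net is left, so net = False.
In (fog | net | ~power) only fog is left, so fog = True.
Check each clause:
  (power): power holds.
  (fog | net | ~power): fog holds.
  (~fog | ~net): ~net holds.
  (~net | ~power): ~net holds.
  (~fog | ~net | ~power): ~net holds.
All clauses satisfied.

power: True, net: False, fog: True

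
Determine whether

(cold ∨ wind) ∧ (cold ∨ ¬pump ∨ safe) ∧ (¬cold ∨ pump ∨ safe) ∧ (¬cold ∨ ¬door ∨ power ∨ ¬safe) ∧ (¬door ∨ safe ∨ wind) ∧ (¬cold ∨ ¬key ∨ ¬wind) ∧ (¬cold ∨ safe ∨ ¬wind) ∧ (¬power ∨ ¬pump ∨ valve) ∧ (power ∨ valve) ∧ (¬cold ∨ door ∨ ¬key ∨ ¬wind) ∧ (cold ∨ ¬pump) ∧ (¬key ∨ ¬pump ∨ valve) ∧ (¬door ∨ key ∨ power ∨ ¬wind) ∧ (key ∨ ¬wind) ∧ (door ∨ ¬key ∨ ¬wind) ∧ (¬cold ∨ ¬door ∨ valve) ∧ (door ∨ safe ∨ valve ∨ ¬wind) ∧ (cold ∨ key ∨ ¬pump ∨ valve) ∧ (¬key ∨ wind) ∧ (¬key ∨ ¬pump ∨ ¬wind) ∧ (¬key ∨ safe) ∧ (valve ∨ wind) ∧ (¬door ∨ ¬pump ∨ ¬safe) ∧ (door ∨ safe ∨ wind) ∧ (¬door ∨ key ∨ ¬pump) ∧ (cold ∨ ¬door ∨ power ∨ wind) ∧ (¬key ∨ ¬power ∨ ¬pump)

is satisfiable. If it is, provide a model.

Set pump = True.
  then (cold ∨ ¬pump) forces cold = True.
Try safe = False:
  (¬cold ∨ safe ∨ ¬wind) forces wind = False.
  (¬door ∨ safe ∨ wind) forces door = False.
  clause (door ∨ safe ∨ wind) is falsified — backtrack.
So safe = True.
  then (¬door ∨ ¬pump ∨ ¬safe) forces door = False.
Set valve = True.
Set key = False.
  then (key ∨ ¬wind) forces wind = False.
Set power = True.
All clauses satisfied.

pump: True, safe: True, valve: True, key: False, power: True, wind: False, cold: True, door: False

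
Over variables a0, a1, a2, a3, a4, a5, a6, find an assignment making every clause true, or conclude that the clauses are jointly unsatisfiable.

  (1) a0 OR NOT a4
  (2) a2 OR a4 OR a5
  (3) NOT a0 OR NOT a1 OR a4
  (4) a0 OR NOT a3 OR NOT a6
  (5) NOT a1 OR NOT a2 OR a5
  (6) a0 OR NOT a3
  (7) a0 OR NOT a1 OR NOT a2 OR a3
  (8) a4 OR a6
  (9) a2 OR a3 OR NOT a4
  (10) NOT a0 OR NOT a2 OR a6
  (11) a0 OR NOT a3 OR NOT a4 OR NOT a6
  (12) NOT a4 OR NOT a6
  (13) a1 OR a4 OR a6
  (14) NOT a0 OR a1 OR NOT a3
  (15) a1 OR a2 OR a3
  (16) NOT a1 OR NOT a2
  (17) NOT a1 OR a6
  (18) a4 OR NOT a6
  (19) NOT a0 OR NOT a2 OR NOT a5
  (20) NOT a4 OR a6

The formula is unsatisfiable.

Case a6 = True:
  (NOT a4 OR NOT a6) forces a4 = False.
  Clause (a4 OR NOT a6) is falsified — contradiction.
Case a6 = False:
  (a4 OR a6) forces a4 = True.
  Clause (NOT a4 OR a6) is falsified — contradiction.
Both cases fail, so the formula is unsatisfiable.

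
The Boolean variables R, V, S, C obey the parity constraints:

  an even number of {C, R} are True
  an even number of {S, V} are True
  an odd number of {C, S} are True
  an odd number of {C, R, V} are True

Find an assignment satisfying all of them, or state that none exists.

R=F, V=T, S=T, C=F

{C, R}: 0 true → even ✓
{S, V}: 2 true → even ✓
{C, S}: 1 true → odd ✓
{C, R, V}: 1 true → odd ✓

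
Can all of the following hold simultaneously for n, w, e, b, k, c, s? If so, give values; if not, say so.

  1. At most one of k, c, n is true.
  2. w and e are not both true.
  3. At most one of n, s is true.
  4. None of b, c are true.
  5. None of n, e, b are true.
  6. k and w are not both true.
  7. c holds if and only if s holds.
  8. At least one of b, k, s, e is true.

n=F, w=F, e=F, b=F, k=T, c=F, s=F

  (1) {k, c, n}: 1 true — at most one ✓
  (2) w=F, e=F — not both ✓
  (3) {n, s}: 0 true — at most one ✓
  (4) {b, c}: 0 true — none ✓
  (5) {n, e, b}: 0 true — none ✓
  (6) k=T, w=F — not both ✓
  (7) c=F, s=F — same ✓
  (8) {b, k, s, e}: 1 true — at least one ✓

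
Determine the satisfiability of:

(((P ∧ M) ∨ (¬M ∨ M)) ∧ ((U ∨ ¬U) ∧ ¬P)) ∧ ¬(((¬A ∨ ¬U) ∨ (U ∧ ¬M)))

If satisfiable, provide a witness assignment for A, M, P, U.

A=T; M=T; P=F; U=T

  ((P ∧ M) ∨ (¬M ∨ M)) ∧ ((U ∨ ¬U) ∧ ¬P) = True
    (P ∧ M) ∨ (¬M ∨ M) = True
      P ∧ M = False
      ¬M ∨ M = True
        ¬M = False
    (U ∨ ¬U) ∧ ¬P = True
      U ∨ ¬U = True
        ¬U = False
      ¬P = True
  ¬(((¬A ∨ ¬U) ∨ (U ∧ ¬M))) = True
    (¬A ∨ ¬U) ∨ (U ∧ ¬M) = False
      ¬A ∨ ¬U = False
        ¬A = False
        ¬U = False
      U ∧ ¬M = False
        ¬M = False
Both conjuncts True, so the formula holds.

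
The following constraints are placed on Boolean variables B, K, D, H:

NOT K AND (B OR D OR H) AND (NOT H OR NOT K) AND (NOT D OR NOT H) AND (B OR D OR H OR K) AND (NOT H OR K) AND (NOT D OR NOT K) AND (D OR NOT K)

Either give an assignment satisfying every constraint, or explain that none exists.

B = False, K = False, D = True, H = False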